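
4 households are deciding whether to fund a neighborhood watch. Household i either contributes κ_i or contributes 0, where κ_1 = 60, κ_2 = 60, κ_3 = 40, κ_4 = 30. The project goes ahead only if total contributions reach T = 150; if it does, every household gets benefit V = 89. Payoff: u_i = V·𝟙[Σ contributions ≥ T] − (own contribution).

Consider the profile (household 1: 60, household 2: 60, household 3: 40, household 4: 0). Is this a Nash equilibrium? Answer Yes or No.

Total = 160 ≥ 150: provided.
Household 1 (pledges 60, payoff 29): dropping to 0 → total 100, payoff 0. No gain.
Household 2 (pledges 60, payoff 29): dropping to 0 → total 100, payoff 0. No gain.
Household 3 (pledges 40, payoff 49): dropping to 0 → total 120, payoff 0. No gain.
Household 4 (pledges 0, payoff 89): pledging 30 → total 190, payoff 59. No gain.

Yes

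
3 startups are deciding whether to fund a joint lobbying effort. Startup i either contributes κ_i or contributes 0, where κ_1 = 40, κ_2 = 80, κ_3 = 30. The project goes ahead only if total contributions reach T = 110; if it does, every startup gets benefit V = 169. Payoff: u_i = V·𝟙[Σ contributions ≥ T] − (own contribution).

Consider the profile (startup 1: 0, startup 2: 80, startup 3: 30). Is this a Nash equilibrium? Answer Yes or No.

Total = 110 ≥ 110: provided.
Startup 1 (pledges 0, payoff 169): pledging 40 → total 150, payoff 129. No gain.
Startup 2 (pledges 80, payoff 89): dropping to 0 → total 30, payoff 0. No gain.
Startup 3 (pledges 30, payoff 139): dropping to 0 → total 80, payoff 0. No gain.

Yes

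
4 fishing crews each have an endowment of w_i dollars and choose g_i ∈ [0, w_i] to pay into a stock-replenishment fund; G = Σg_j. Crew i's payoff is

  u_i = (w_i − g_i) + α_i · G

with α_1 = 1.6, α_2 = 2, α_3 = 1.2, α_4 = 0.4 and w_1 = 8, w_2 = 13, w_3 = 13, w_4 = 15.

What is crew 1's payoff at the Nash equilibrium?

54.4

∂u_i/∂g_i = α_i − 1, so crew i contributes w_i if α_i > 1, else 0.
α_i > 1 for i ∈ {1, 2, 3}; NE contributions (8, 13, 13, 0), G = 34.
u_1 = (8 − 8) + 1.6·34 = 54.4.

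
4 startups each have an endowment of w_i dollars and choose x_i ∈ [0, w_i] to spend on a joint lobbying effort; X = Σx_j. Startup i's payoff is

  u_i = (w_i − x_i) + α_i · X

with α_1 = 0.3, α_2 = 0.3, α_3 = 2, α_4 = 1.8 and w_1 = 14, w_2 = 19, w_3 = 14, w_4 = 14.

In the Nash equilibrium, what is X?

∂u_i/∂x_i = α_i − 1, so startup i contributes w_i if α_i > 1, else 0.
α_i > 1 for i ∈ {3, 4}; NE contributions (0, 0, 14, 14), X = 28.

28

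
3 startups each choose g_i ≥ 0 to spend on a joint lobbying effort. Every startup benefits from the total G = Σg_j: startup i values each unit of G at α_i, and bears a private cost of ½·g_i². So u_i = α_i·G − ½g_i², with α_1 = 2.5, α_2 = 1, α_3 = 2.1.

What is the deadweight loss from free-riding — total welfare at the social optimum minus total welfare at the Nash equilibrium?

Startup i's FOC: ∂u_i/∂g_i = α_i − g_i = 0, so g_i* = α_i.
NE contributions = (2.5, 1, 2.1); G = 5.6.
W^NE = (Σα)·G − ½Σα_i² = 5.6² − ½·11.66 = 25.53.
Planner sets g_i = Σα_j = 5.6 for every i, so G^SO = 3·5.6 = 16.8.
W^SO = (Σα)·G^SO − ½·3·(Σα)² = (3/2)·5.6² = 47.04.
Deadweight loss = W^SO − W^NE = 21.51.

21.51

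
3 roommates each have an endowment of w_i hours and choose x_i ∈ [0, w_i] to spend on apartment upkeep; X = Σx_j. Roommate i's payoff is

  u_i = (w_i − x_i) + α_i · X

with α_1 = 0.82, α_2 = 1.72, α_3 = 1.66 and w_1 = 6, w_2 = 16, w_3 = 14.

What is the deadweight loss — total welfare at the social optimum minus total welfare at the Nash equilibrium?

19.2

∂u_i/∂x_i = α_i − 1, so roommate i contributes w_i if α_i > 1, else 0.
α_i > 1 for i ∈ {2, 3}; NE contributions (0, 16, 14), X = 30.
W^NE = Σw_i − X^NE + (Σα_i)·X^NE = 36 + 3.2·30 = 132.
Planner: ∂(Σu_j)/∂x_i = Σα_j − 1 = 3.2 > 0, so everyone contributes w_i; X^SO = 36, W^SO = 36 + 3.2·36 = 151.2.
Deadweight loss = 19.2.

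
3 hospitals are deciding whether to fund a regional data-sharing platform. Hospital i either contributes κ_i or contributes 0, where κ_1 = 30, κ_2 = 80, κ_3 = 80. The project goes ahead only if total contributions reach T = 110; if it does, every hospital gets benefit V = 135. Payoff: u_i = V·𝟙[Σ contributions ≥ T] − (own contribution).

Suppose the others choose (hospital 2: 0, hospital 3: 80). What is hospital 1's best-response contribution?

Others' total = 80. Contributing 30 brings total to 110 ≥ 110: gain V − κ_1 = 105.
Best response: 30.

30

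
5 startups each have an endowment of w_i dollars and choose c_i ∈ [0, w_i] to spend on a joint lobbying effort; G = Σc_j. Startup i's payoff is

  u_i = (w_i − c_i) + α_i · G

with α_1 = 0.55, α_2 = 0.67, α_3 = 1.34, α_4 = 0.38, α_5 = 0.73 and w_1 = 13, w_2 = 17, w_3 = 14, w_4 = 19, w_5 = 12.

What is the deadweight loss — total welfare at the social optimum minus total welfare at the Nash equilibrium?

162.87

∂u_i/∂c_i = α_i − 1, so startup i contributes w_i if α_i > 1, else 0.
α_i > 1 for i ∈ {3}; NE contributions (0, 0, 14, 0, 0), G = 14.
W^NE = Σw_i − G^NE + (Σα_i)·G^NE = 75 + 2.67·14 = 112.38.
Planner: ∂(Σu_j)/∂c_i = Σα_j − 1 = 2.67 > 0, so everyone contributes w_i; G^SO = 75, W^SO = 75 + 2.67·75 = 275.25.
Deadweight loss = 162.87.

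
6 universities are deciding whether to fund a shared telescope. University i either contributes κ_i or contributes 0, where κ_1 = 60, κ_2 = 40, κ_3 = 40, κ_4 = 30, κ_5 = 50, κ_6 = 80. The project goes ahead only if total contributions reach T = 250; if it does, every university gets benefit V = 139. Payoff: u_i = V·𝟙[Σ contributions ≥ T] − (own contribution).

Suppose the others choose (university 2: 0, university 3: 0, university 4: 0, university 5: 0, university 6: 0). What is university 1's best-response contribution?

Others' total = 0. Even contributing 60 gives 60 < 250: no benefit either way.
Best response: 0.

0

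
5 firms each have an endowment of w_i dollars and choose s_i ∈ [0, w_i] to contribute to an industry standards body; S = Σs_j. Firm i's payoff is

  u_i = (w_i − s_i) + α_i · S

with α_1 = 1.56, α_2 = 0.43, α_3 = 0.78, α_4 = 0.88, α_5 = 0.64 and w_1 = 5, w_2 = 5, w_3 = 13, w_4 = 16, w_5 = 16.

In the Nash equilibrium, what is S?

5

∂u_i/∂s_i = α_i − 1, so firm i contributes w_i if α_i > 1, else 0.
α_i > 1 for i ∈ {1}; NE contributions (5, 0, 0, 0, 0), S = 5.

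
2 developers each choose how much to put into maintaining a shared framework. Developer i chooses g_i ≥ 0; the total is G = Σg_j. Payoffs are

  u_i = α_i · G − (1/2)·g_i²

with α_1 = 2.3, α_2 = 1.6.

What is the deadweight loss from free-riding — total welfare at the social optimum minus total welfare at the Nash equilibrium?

Developer i's FOC: ∂u_i/∂g_i = α_i − g_i = 0, so g_i* = α_i.
NE contributions = (2.3, 1.6); G = 3.9.
W^NE = (Σα)·G − ½Σα_i² = 3.9² − ½·7.85 = 11.285.
Planner sets g_i = Σα_j = 3.9 for every i, so G^SO = 2·3.9 = 7.8.
W^SO = (Σα)·G^SO − ½·2·(Σα)² = (2/2)·3.9² = 15.21.
Deadweight loss = W^SO − W^NE = 3.925.

3.925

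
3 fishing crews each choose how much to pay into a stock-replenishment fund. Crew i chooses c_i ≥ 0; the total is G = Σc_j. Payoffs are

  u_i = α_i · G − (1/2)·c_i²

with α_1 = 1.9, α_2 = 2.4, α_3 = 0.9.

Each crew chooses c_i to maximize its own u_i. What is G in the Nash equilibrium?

5.2

Crew i's FOC: ∂u_i/∂c_i = α_i − c_i = 0, so c_i* = α_i.
NE contributions = (1.9, 2.4, 0.9); G = 5.2.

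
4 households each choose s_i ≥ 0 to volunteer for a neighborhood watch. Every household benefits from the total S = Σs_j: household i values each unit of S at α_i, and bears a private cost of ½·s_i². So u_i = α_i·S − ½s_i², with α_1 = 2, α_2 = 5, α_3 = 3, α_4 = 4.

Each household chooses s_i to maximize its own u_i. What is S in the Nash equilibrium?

Household i's FOC: ∂u_i/∂s_i = α_i − s_i = 0, so s_i* = α_i.
NE contributions = (2, 5, 3, 4); S = 14.

14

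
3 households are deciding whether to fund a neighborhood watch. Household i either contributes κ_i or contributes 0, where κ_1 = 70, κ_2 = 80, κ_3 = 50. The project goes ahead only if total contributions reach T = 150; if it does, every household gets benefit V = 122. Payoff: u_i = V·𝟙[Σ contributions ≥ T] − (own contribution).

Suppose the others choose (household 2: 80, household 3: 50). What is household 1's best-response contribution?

70

Others' total = 130. Contributing 70 brings total to 200 ≥ 150: gain V − κ_1 = 52.
Best response: 70.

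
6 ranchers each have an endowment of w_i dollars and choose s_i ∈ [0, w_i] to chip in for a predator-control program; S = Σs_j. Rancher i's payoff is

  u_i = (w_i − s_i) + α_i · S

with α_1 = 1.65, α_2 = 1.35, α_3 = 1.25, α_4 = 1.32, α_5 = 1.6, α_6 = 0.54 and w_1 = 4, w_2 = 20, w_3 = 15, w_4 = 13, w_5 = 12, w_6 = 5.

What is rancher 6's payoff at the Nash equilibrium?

39.56

∂u_i/∂s_i = α_i − 1, so rancher i contributes w_i if α_i > 1, else 0.
α_i > 1 for i ∈ {1, 2, 3, 4, 5}; NE contributions (4, 20, 15, 13, 12, 0), S = 64.
u_6 = (5 − 0) + 0.54·64 = 39.56.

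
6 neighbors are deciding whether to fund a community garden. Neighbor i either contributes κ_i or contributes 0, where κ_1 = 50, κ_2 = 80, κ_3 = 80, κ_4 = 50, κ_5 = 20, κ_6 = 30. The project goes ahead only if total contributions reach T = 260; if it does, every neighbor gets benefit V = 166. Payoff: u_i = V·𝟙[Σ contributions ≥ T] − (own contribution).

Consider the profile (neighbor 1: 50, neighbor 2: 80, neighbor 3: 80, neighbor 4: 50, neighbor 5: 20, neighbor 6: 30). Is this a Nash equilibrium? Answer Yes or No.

Total = 310 ≥ 260: provided.
Neighbor 1 (pledges 50, payoff 116): dropping to 0 → total 260, payoff 166. Profitable deviation.

No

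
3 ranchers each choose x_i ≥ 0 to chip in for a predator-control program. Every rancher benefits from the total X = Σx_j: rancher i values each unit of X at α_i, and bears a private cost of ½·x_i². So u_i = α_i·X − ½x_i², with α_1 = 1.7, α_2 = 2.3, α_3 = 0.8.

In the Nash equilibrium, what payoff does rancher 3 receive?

Rancher i's FOC: ∂u_i/∂x_i = α_i − x_i = 0, so x_i* = α_i.
NE contributions = (1.7, 2.3, 0.8); X = 4.8.
u_3 = α_3·X − ½·(x_3)² = 0.8·4.8 − ½·0.8² = 3.52.

3.52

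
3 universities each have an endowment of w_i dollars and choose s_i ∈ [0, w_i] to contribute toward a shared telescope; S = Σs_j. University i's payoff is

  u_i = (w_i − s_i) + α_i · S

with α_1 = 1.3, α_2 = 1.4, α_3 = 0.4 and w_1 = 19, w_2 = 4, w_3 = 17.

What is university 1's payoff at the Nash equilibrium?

29.9

∂u_i/∂s_i = α_i − 1, so university i contributes w_i if α_i > 1, else 0.
α_i > 1 for i ∈ {1, 2}; NE contributions (19, 4, 0), S = 23.
u_1 = (19 − 19) + 1.3·23 = 29.9.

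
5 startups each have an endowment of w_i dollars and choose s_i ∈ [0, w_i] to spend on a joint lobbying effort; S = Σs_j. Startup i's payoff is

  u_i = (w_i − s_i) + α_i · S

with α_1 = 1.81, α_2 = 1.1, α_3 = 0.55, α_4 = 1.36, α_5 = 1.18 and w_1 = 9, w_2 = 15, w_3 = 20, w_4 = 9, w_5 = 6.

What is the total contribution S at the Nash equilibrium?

39

∂u_i/∂s_i = α_i − 1, so startup i contributes w_i if α_i > 1, else 0.
α_i > 1 for i ∈ {1, 2, 4, 5}; NE contributions (9, 15, 0, 9, 6), S = 39.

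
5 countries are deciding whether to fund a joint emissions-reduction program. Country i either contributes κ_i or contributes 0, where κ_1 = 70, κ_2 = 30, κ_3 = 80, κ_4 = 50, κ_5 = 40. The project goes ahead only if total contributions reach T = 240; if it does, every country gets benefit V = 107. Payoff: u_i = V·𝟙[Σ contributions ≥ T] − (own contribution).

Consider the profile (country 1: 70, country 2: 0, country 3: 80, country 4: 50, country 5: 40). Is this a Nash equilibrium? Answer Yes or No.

Total = 240 ≥ 240: provided.
Country 1 (pledges 70, payoff 37): dropping to 0 → total 170, payoff 0. No gain.
Country 2 (pledges 0, payoff 107): pledging 30 → total 270, payoff 77. No gain.
Country 3 (pledges 80, payoff 27): dropping to 0 → total 160, payoff 0. No gain.
Country 4 (pledges 50, payoff 57): dropping to 0 → total 190, payoff 0. No gain.
Country 5 (pledges 40, payoff 67): dropping to 0 → total 200, payoff 0. No gain.

Yes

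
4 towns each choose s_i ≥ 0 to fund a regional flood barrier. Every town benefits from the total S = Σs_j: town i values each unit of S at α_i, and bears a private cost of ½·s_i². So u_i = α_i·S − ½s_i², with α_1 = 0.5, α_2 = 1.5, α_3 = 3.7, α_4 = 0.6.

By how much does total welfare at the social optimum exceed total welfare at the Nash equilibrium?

47.965

Town i's FOC: ∂u_i/∂s_i = α_i − s_i = 0, so s_i* = α_i.
NE contributions = (0.5, 1.5, 3.7, 0.6); S = 6.3.
W^NE = (Σα)·S − ½Σα_i² = 6.3² − ½·16.55 = 31.415.
Planner sets s_i = Σα_j = 6.3 for every i, so S^SO = 4·6.3 = 25.2.
W^SO = (Σα)·S^SO − ½·4·(Σα)² = (4/2)·6.3² = 79.38.
Deadweight loss = W^SO − W^NE = 47.965.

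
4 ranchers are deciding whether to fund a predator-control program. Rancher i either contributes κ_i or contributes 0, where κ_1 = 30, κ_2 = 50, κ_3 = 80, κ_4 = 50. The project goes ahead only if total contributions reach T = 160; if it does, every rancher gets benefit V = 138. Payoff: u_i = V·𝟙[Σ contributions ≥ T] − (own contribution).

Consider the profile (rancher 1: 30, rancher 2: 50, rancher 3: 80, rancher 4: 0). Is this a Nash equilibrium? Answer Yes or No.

Total = 160 ≥ 160: provided.
Rancher 1 (pledges 30, payoff 108): dropping to 0 → total 130, payoff 0. No gain.
Rancher 2 (pledges 50, payoff 88): dropping to 0 → total 110, payoff 0. No gain.
Rancher 3 (pledges 80, payoff 58): dropping to 0 → total 80, payoff 0. No gain.
Rancher 4 (pledges 0, payoff 138): pledging 50 → total 210, payoff 88. No gain.

Yes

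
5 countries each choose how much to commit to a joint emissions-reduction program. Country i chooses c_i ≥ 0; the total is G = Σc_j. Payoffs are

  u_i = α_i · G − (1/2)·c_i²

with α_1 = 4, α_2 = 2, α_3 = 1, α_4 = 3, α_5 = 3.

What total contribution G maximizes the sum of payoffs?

Planner FOC: ∂(Σu_j)/∂c_i = (Σα_j) − c_i = 0, so c_i^SO = Σα_j = 13 for every i; G^SO = 65.

65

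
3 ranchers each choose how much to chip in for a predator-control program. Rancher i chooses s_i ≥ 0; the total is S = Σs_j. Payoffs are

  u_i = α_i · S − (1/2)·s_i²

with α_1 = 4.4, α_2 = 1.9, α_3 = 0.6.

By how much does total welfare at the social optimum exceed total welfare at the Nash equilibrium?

Rancher i's FOC: ∂u_i/∂s_i = α_i − s_i = 0, so s_i* = α_i.
NE contributions = (4.4, 1.9, 0.6); S = 6.9.
W^NE = (Σα)·S − ½Σα_i² = 6.9² − ½·23.33 = 35.945.
Planner sets s_i = Σα_j = 6.9 for every i, so S^SO = 3·6.9 = 20.7.
W^SO = (Σα)·S^SO − ½·3·(Σα)² = (3/2)·6.9² = 71.415.
Deadweight loss = W^SO − W^NE = 35.47.

35.47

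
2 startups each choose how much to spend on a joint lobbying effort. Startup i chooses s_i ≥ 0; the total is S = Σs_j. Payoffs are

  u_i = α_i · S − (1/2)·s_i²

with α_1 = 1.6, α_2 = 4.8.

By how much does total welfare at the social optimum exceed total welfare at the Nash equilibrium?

12.8

Startup i's FOC: ∂u_i/∂s_i = α_i − s_i = 0, so s_i* = α_i.
NE contributions = (1.6, 4.8); S = 6.4.
W^NE = (Σα)·S − ½Σα_i² = 6.4² − ½·25.6 = 28.16.
Planner sets s_i = Σα_j = 6.4 for every i, so S^SO = 2·6.4 = 12.8.
W^SO = (Σα)·S^SO − ½·2·(Σα)² = (2/2)·6.4² = 40.96.
Deadweight loss = W^SO − W^NE = 12.8.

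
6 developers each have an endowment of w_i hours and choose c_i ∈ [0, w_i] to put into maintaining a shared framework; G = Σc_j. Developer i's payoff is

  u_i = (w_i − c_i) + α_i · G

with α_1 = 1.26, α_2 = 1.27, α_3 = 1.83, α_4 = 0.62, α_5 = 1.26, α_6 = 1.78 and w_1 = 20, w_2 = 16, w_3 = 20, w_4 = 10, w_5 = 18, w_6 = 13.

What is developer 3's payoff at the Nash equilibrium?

159.21

∂u_i/∂c_i = α_i − 1, so developer i contributes w_i if α_i > 1, else 0.
α_i > 1 for i ∈ {1, 2, 3, 5, 6}; NE contributions (20, 16, 20, 0, 18, 13), G = 87.
u_3 = (20 − 20) + 1.83·87 = 159.21.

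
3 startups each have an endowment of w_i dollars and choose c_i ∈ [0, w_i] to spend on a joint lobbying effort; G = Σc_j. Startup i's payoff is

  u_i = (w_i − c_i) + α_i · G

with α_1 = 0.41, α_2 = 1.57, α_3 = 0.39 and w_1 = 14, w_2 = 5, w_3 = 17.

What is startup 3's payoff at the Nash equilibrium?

18.95

∂u_i/∂c_i = α_i − 1, so startup i contributes w_i if α_i > 1, else 0.
α_i > 1 for i ∈ {2}; NE contributions (0, 5, 0), G = 5.
u_3 = (17 − 0) + 0.39·5 = 18.95.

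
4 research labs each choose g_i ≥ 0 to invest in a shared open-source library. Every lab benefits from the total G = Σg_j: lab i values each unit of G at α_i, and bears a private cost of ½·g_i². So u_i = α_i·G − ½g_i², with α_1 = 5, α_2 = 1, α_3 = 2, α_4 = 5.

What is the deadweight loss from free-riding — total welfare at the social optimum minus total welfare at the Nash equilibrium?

Lab i's FOC: ∂u_i/∂g_i = α_i − g_i = 0, so g_i* = α_i.
NE contributions = (5, 1, 2, 5); G = 13.
W^NE = (Σα)·G − ½Σα_i² = 13² − ½·55 = 141.5.
Planner sets g_i = Σα_j = 13 for every i, so G^SO = 4·13 = 52.
W^SO = (Σα)·G^SO − ½·4·(Σα)² = (4/2)·13² = 338.
Deadweight loss = W^SO − W^NE = 196.5.

196.5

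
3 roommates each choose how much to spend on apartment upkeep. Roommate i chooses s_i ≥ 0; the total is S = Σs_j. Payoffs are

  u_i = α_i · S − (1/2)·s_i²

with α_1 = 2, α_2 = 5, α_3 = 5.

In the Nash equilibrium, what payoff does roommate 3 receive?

47.5

Roommate i's FOC: ∂u_i/∂s_i = α_i − s_i = 0, so s_i* = α_i.
NE contributions = (2, 5, 5); S = 12.
u_3 = α_3·S − ½·(s_3)² = 5·12 − ½·5² = 47.5.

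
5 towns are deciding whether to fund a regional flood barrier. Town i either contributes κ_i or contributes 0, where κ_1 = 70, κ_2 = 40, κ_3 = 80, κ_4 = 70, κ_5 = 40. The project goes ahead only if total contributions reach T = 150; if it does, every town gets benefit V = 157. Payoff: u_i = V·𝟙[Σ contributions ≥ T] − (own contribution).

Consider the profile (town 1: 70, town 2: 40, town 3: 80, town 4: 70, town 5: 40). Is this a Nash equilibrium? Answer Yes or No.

No

Total = 300 ≥ 150: provided.
Town 1 (pledges 70, payoff 87): dropping to 0 → total 230, payoff 157. Profitable deviation.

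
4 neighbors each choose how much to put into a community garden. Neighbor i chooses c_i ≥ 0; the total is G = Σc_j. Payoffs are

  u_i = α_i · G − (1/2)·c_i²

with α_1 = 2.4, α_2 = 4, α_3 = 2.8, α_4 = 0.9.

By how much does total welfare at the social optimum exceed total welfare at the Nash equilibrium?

117.215

Neighbor i's FOC: ∂u_i/∂c_i = α_i − c_i = 0, so c_i* = α_i.
NE contributions = (2.4, 4, 2.8, 0.9); G = 10.1.
W^NE = (Σα)·G − ½Σα_i² = 10.1² − ½·30.41 = 86.805.
Planner sets c_i = Σα_j = 10.1 for every i, so G^SO = 4·10.1 = 40.4.
W^SO = (Σα)·G^SO − ½·4·(Σα)² = (4/2)·10.1² = 204.02.
Deadweight loss = W^SO − W^NE = 117.215.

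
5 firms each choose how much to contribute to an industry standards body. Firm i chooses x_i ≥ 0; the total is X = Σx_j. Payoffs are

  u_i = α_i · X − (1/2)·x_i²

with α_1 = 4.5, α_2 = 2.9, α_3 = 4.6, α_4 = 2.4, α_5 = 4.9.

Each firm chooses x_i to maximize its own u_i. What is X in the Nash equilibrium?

19.3

Firm i's FOC: ∂u_i/∂x_i = α_i − x_i = 0, so x_i* = α_i.
NE contributions = (4.5, 2.9, 4.6, 2.4, 4.9); X = 19.3.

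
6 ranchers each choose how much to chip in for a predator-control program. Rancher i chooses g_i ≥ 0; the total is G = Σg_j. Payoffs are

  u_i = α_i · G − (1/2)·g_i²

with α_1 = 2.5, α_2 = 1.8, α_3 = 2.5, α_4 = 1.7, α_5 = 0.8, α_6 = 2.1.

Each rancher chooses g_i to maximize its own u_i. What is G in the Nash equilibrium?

Rancher i's FOC: ∂u_i/∂g_i = α_i − g_i = 0, so g_i* = α_i.
NE contributions = (2.5, 1.8, 2.5, 1.7, 0.8, 2.1); G = 11.4.

11.4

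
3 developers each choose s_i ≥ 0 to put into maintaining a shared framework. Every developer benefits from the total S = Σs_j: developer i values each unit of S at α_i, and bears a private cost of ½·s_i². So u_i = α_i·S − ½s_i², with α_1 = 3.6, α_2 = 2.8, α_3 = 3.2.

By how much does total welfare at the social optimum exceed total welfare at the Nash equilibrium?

Developer i's FOC: ∂u_i/∂s_i = α_i − s_i = 0, so s_i* = α_i.
NE contributions = (3.6, 2.8, 3.2); S = 9.6.
W^NE = (Σα)·S − ½Σα_i² = 9.6² − ½·31.04 = 76.64.
Planner sets s_i = Σα_j = 9.6 for every i, so S^SO = 3·9.6 = 28.8.
W^SO = (Σα)·S^SO − ½·3·(Σα)² = (3/2)·9.6² = 138.24.
Deadweight loss = W^SO − W^NE = 61.6.

61.6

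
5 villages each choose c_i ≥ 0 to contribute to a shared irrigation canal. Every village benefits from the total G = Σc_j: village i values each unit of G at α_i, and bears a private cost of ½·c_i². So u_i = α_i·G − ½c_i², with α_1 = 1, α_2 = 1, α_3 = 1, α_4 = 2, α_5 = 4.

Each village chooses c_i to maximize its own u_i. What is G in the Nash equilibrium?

Village i's FOC: ∂u_i/∂c_i = α_i − c_i = 0, so c_i* = α_i.
NE contributions = (1, 1, 1, 2, 4); G = 9.

9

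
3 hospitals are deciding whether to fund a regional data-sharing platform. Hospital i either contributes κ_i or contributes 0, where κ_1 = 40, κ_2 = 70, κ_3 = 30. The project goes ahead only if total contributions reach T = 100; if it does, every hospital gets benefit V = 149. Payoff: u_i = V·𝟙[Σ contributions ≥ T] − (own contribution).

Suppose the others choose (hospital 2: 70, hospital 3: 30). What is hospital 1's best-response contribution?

0

Others' total = 100 ≥ 100; contributing adds cost 40 for no extra benefit.
Best response: 0.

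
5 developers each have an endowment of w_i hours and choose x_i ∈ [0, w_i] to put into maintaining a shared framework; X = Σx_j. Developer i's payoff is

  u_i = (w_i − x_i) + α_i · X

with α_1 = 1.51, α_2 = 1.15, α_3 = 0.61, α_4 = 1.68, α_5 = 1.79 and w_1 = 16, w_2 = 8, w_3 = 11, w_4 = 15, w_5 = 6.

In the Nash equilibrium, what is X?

∂u_i/∂x_i = α_i − 1, so developer i contributes w_i if α_i > 1, else 0.
α_i > 1 for i ∈ {1, 2, 4, 5}; NE contributions (16, 8, 0, 15, 6), X = 45.

45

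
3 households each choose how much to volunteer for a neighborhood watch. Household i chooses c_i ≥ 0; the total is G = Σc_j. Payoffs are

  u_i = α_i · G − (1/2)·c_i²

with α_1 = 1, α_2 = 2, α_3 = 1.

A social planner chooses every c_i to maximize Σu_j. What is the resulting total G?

12

Planner FOC: ∂(Σu_j)/∂c_i = (Σα_j) − c_i = 0, so c_i^SO = Σα_j = 4 for every i; G^SO = 12.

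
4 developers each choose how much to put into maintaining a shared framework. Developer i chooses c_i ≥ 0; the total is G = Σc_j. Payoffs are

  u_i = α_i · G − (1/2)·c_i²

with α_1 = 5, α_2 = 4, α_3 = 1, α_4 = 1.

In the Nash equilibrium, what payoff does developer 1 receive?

42.5

Developer i's FOC: ∂u_i/∂c_i = α_i − c_i = 0, so c_i* = α_i.
NE contributions = (5, 4, 1, 1); G = 11.
u_1 = α_1·G − ½·(c_1)² = 5·11 − ½·5² = 42.5.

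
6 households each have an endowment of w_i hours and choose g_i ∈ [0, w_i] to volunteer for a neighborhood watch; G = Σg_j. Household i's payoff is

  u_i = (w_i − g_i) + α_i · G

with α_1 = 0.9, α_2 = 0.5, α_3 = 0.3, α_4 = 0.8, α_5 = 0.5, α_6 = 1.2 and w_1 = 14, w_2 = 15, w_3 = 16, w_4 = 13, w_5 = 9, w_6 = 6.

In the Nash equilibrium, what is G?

6

∂u_i/∂g_i = α_i − 1, so household i contributes w_i if α_i > 1, else 0.
α_i > 1 for i ∈ {6}; NE contributions (0, 0, 0, 0, 0, 6), G = 6.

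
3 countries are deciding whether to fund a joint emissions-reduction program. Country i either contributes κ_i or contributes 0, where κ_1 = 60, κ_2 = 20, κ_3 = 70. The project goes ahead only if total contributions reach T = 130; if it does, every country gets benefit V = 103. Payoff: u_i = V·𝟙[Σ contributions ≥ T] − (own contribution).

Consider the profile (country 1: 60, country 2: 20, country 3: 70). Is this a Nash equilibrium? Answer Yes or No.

No

Total = 150 ≥ 130: provided.
Country 1 (pledges 60, payoff 43): dropping to 0 → total 90, payoff 0. No gain.
Country 2 (pledges 20, payoff 83): dropping to 0 → total 130, payoff 103. Profitable deviation.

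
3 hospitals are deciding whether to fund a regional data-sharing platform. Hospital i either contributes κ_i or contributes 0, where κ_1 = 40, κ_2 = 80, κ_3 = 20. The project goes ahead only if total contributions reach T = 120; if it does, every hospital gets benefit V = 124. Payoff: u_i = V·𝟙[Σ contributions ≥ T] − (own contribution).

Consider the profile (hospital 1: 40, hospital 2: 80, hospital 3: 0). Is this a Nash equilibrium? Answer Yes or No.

Total = 120 ≥ 120: provided.
Hospital 1 (pledges 40, payoff 84): dropping to 0 → total 80, payoff 0. No gain.
Hospital 2 (pledges 80, payoff 44): dropping to 0 → total 40, payoff 0. No gain.
Hospital 3 (pledges 0, payoff 124): pledging 20 → total 140, payoff 104. No gain.

Yes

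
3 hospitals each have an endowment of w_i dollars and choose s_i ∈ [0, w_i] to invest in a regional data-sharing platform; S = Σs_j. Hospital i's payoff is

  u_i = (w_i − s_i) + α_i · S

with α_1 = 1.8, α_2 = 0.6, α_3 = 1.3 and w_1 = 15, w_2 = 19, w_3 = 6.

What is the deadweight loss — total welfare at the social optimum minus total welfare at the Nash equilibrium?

∂u_i/∂s_i = α_i − 1, so hospital i contributes w_i if α_i > 1, else 0.
α_i > 1 for i ∈ {1, 3}; NE contributions (15, 0, 6), S = 21.
W^NE = Σw_i − S^NE + (Σα_i)·S^NE = 40 + 2.7·21 = 96.7.
Planner: ∂(Σu_j)/∂s_i = Σα_j − 1 = 2.7 > 0, so everyone contributes w_i; S^SO = 40, W^SO = 40 + 2.7·40 = 148.
Deadweight loss = 51.3.

51.3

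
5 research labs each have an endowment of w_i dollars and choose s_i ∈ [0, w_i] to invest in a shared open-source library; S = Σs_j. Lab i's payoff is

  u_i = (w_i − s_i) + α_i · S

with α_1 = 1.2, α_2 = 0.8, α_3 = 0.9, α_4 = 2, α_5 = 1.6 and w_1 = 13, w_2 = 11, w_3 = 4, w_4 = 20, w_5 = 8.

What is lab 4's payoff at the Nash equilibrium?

82

∂u_i/∂s_i = α_i − 1, so lab i contributes w_i if α_i > 1, else 0.
α_i > 1 for i ∈ {1, 4, 5}; NE contributions (13, 0, 0, 20, 8), S = 41.
u_4 = (20 − 20) + 2·41 = 82.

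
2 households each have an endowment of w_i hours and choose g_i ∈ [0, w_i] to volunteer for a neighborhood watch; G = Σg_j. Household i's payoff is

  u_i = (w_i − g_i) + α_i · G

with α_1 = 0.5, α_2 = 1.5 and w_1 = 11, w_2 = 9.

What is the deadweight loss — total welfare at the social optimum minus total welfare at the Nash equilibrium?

∂u_i/∂g_i = α_i − 1, so household i contributes w_i if α_i > 1, else 0.
α_i > 1 for i ∈ {2}; NE contributions (0, 9), G = 9.
W^NE = Σw_i − G^NE + (Σα_i)·G^NE = 20 + 1·9 = 29.
Planner: ∂(Σu_j)/∂g_i = Σα_j − 1 = 1 > 0, so everyone contributes w_i; G^SO = 20, W^SO = 20 + 1·20 = 40.
Deadweight loss = 11.

11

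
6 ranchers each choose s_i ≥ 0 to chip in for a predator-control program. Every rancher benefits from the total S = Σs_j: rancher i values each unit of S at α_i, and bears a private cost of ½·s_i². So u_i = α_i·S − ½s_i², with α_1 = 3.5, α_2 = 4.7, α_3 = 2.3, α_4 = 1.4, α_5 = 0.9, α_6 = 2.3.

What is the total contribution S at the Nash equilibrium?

Rancher i's FOC: ∂u_i/∂s_i = α_i − s_i = 0, so s_i* = α_i.
NE contributions = (3.5, 4.7, 2.3, 1.4, 0.9, 2.3); S = 15.1.

15.1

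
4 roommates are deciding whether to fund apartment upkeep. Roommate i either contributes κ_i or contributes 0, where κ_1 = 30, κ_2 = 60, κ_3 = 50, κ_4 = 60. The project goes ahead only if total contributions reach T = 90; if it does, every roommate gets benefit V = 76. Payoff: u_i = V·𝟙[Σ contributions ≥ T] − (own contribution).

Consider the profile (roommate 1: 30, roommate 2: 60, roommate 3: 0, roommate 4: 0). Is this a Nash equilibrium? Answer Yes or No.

Total = 90 ≥ 90: provided.
Roommate 1 (pledges 30, payoff 46): dropping to 0 → total 60, payoff 0. No gain.
Roommate 2 (pledges 60, payoff 16): dropping to 0 → total 30, payoff 0. No gain.
Roommate 3 (pledges 0, payoff 76): pledging 50 → total 140, payoff 26. No gain.
Roommate 4 (pledges 0, payoff 76): pledging 60 → total 150, payoff 16. No gain.

Yes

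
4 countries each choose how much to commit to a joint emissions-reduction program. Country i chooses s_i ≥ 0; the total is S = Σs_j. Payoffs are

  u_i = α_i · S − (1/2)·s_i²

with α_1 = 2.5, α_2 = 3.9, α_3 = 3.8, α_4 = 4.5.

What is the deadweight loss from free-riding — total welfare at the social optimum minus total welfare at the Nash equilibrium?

244.165

Country i's FOC: ∂u_i/∂s_i = α_i − s_i = 0, so s_i* = α_i.
NE contributions = (2.5, 3.9, 3.8, 4.5); S = 14.7.
W^NE = (Σα)·S − ½Σα_i² = 14.7² − ½·56.15 = 188.015.
Planner sets s_i = Σα_j = 14.7 for every i, so S^SO = 4·14.7 = 58.8.
W^SO = (Σα)·S^SO − ½·4·(Σα)² = (4/2)·14.7² = 432.18.
Deadweight loss = W^SO − W^NE = 244.165.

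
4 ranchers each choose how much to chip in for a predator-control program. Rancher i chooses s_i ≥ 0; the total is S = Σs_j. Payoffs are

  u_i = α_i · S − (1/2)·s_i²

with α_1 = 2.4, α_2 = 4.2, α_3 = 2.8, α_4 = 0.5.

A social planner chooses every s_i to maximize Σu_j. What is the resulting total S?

39.6

Planner FOC: ∂(Σu_j)/∂s_i = (Σα_j) − s_i = 0, so s_i^SO = Σα_j = 9.9 for every i; S^SO = 39.6.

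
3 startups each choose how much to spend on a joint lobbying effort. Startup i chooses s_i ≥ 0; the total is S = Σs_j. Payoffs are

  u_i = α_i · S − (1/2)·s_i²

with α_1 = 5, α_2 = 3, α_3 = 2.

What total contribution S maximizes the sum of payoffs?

Planner FOC: ∂(Σu_j)/∂s_i = (Σα_j) − s_i = 0, so s_i^SO = Σα_j = 10 for every i; S^SO = 30.

30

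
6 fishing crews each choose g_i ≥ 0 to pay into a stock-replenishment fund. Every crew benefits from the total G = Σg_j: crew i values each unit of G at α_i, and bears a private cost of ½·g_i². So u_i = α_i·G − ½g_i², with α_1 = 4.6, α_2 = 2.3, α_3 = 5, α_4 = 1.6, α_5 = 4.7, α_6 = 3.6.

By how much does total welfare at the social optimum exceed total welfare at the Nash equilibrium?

995.01

Crew i's FOC: ∂u_i/∂g_i = α_i − g_i = 0, so g_i* = α_i.
NE contributions = (4.6, 2.3, 5, 1.6, 4.7, 3.6); G = 21.8.
W^NE = (Σα)·G − ½Σα_i² = 21.8² − ½·89.06 = 430.71.
Planner sets g_i = Σα_j = 21.8 for every i, so G^SO = 6·21.8 = 130.8.
W^SO = (Σα)·G^SO − ½·6·(Σα)² = (6/2)·21.8² = 1425.72.
Deadweight loss = W^SO − W^NE = 995.01.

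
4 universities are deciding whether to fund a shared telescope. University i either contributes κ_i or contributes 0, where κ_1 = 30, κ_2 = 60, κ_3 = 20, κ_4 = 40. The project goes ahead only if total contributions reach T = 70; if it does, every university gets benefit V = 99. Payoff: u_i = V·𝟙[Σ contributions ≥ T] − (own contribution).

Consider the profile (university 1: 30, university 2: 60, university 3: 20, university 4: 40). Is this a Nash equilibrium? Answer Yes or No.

Total = 150 ≥ 70: provided.
University 1 (pledges 30, payoff 69): dropping to 0 → total 120, payoff 99. Profitable deviation.

No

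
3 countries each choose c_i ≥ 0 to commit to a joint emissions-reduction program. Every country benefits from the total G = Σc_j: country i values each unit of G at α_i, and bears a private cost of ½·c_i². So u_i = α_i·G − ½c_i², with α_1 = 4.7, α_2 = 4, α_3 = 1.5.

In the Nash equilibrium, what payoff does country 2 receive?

32.8

Country i's FOC: ∂u_i/∂c_i = α_i − c_i = 0, so c_i* = α_i.
NE contributions = (4.7, 4, 1.5); G = 10.2.
u_2 = α_2·G − ½·(c_2)² = 4·10.2 − ½·4² = 32.8.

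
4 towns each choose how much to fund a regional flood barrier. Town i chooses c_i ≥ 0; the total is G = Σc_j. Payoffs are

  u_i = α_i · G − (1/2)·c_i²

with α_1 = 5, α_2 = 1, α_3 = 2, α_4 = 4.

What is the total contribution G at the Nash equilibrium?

Town i's FOC: ∂u_i/∂c_i = α_i − c_i = 0, so c_i* = α_i.
NE contributions = (5, 1, 2, 4); G = 12.

12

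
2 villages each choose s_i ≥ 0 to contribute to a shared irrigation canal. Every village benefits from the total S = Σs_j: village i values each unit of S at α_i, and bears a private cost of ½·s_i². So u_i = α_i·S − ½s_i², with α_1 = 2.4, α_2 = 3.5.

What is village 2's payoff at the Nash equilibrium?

Village i's FOC: ∂u_i/∂s_i = α_i − s_i = 0, so s_i* = α_i.
NE contributions = (2.4, 3.5); S = 5.9.
u_2 = α_2·S − ½·(s_2)² = 3.5·5.9 − ½·3.5² = 14.525.

14.525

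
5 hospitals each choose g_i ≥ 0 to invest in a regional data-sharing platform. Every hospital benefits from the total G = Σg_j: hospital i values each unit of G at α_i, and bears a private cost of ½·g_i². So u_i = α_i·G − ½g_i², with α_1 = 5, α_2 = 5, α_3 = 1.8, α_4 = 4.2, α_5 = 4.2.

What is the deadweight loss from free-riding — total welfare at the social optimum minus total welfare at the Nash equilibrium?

Hospital i's FOC: ∂u_i/∂g_i = α_i − g_i = 0, so g_i* = α_i.
NE contributions = (5, 5, 1.8, 4.2, 4.2); G = 20.2.
W^NE = (Σα)·G − ½Σα_i² = 20.2² − ½·88.52 = 363.78.
Planner sets g_i = Σα_j = 20.2 for every i, so G^SO = 5·20.2 = 101.
W^SO = (Σα)·G^SO − ½·5·(Σα)² = (5/2)·20.2² = 1020.1.
Deadweight loss = W^SO − W^NE = 656.32.

656.32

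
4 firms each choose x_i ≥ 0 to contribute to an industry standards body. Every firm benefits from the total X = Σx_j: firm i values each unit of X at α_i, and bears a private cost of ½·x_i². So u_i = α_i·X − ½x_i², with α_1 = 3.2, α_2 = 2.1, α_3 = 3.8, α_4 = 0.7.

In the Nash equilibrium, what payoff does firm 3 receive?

30.02

Firm i's FOC: ∂u_i/∂x_i = α_i − x_i = 0, so x_i* = α_i.
NE contributions = (3.2, 2.1, 3.8, 0.7); X = 9.8.
u_3 = α_3·X − ½·(x_3)² = 3.8·9.8 − ½·3.8² = 30.02.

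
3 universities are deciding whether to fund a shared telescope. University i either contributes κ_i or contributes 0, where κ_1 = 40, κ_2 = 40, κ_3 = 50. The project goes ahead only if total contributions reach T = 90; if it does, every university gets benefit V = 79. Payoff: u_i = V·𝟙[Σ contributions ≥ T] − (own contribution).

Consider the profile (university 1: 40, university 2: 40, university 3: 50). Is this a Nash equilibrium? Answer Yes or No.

Total = 130 ≥ 90: provided.
University 1 (pledges 40, payoff 39): dropping to 0 → total 90, payoff 79. Profitable deviation.

No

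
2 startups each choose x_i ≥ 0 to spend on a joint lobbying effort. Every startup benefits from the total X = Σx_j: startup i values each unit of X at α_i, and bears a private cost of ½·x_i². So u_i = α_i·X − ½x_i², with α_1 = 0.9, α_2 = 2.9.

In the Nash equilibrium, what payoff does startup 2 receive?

6.815

Startup i's FOC: ∂u_i/∂x_i = α_i − x_i = 0, so x_i* = α_i.
NE contributions = (0.9, 2.9); X = 3.8.
u_2 = α_2·X − ½·(x_2)² = 2.9·3.8 − ½·2.9² = 6.815.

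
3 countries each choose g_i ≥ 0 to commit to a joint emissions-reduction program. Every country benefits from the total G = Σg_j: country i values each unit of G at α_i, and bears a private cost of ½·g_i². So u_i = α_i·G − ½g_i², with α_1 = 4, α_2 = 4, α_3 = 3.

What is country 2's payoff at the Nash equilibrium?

36

Country i's FOC: ∂u_i/∂g_i = α_i − g_i = 0, so g_i* = α_i.
NE contributions = (4, 4, 3); G = 11.
u_2 = α_2·G − ½·(g_2)² = 4·11 − ½·4² = 36.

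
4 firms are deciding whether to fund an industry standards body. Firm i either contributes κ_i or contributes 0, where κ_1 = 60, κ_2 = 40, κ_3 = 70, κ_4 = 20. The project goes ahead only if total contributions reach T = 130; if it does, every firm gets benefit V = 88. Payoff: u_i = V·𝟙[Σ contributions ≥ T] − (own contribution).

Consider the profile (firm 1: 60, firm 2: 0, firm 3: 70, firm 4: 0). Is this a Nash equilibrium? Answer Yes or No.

Yes

Total = 130 ≥ 130: provided.
Firm 1 (pledges 60, payoff 28): dropping to 0 → total 70, payoff 0. No gain.
Firm 2 (pledges 0, payoff 88): pledging 40 → total 170, payoff 48. No gain.
Firm 3 (pledges 70, payoff 18): dropping to 0 → total 60, payoff 0. No gain.
Firm 4 (pledges 0, payoff 88): pledging 20 → total 150, payoff 68. No gain.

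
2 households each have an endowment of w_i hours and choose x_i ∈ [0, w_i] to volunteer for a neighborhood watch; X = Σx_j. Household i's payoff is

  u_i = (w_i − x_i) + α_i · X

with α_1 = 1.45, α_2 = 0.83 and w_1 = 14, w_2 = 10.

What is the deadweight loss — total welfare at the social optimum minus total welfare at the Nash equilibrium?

∂u_i/∂x_i = α_i − 1, so household i contributes w_i if α_i > 1, else 0.
α_i > 1 for i ∈ {1}; NE contributions (14, 0), X = 14.
W^NE = Σw_i − X^NE + (Σα_i)·X^NE = 24 + 1.28·14 = 41.92.
Planner: ∂(Σu_j)/∂x_i = Σα_j − 1 = 1.28 > 0, so everyone contributes w_i; X^SO = 24, W^SO = 24 + 1.28·24 = 54.72.
Deadweight loss = 12.8.

12.8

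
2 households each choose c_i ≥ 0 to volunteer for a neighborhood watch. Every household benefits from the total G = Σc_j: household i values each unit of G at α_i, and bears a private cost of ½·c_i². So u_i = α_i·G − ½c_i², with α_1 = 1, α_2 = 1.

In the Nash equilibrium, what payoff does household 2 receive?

1.5

Household i's FOC: ∂u_i/∂c_i = α_i − c_i = 0, so c_i* = α_i.
NE contributions = (1, 1); G = 2.
u_2 = α_2·G − ½·(c_2)² = 1·2 − ½·1² = 1.5.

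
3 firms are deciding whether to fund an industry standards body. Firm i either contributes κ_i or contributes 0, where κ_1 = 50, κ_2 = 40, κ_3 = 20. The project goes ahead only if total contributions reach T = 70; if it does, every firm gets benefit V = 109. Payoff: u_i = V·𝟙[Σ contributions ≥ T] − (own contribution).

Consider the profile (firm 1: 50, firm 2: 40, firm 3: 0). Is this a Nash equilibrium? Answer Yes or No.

Total = 90 ≥ 70: provided.
Firm 1 (pledges 50, payoff 59): dropping to 0 → total 40, payoff 0. No gain.
Firm 2 (pledges 40, payoff 69): dropping to 0 → total 50, payoff 0. No gain.
Firm 3 (pledges 0, payoff 109): pledging 20 → total 110, payoff 89. No gain.

Yes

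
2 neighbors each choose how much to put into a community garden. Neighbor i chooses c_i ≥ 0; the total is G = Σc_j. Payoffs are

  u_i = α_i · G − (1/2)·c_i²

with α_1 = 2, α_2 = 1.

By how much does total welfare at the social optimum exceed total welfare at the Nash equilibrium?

2.5

Neighbor i's FOC: ∂u_i/∂c_i = α_i − c_i = 0, so c_i* = α_i.
NE contributions = (2, 1); G = 3.
W^NE = (Σα)·G − ½Σα_i² = 3² − ½·5 = 6.5.
Planner sets c_i = Σα_j = 3 for every i, so G^SO = 2·3 = 6.
W^SO = (Σα)·G^SO − ½·2·(Σα)² = (2/2)·3² = 9.
Deadweight loss = W^SO − W^NE = 2.5.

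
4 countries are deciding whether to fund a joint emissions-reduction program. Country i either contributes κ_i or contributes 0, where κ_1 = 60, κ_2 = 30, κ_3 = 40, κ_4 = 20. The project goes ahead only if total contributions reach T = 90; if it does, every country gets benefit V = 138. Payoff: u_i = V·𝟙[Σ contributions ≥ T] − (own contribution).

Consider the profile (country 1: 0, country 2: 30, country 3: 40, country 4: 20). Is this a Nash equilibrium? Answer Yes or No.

Total = 90 ≥ 90: provided.
Country 1 (pledges 0, payoff 138): pledging 60 → total 150, payoff 78. No gain.
Country 2 (pledges 30, payoff 108): dropping to 0 → total 60, payoff 0. No gain.
Country 3 (pledges 40, payoff 98): dropping to 0 → total 50, payoff 0. No gain.
Country 4 (pledges 20, payoff 118): dropping to 0 → total 70, payoff 0. No gain.

Yes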